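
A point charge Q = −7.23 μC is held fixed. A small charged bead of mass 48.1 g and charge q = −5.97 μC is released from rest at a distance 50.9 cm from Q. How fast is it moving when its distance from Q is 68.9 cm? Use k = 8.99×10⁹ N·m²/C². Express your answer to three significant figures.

2.88 m/s

Only the electrostatic force acts, so mechanical energy is conserved: ½mv² = U₁ − U₂ = kQq(1/r₁ − 1/r₂).
U₁ − U₂ = (8.99×10⁹ N·m²/C²)(-7.23×10⁻⁶ C)(-5.97×10⁻⁶ C)(1/0.509 − 1/0.689) = 0.199 J.
v = √(2·0.199/0.0481) = 2.88 m/s.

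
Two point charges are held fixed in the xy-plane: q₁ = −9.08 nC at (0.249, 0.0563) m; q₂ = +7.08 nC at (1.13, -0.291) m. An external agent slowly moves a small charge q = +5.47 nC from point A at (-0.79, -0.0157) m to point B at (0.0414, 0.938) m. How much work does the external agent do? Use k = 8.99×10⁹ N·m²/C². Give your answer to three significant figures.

For quasistatic motion the external work equals the change in potential energy: W_ext = qΔV = q(V_B − V_A).
At A: distances to the source charges are 1.04 m, 1.94 m; V_A = Σ kqᵢ/rᵢ = -45.6 V.
At B: distances to the source charges are 0.906 m, 1.64 m; V_B = Σ kqᵢ/rᵢ = -51.3 V.
ΔV = V_B − V_A = -5.79 V.
W_ext = qΔV = (5.47×10⁻⁹ C)(-5.79 V) = -3.17×10⁻⁸ J.

-3.17×10⁻⁸ J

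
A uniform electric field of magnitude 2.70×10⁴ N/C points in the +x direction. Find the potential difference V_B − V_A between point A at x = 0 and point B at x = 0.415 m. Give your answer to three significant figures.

-1.12×10⁴ V

In a uniform field, potential decreases in the direction of E: V_B − V_A = −E·Δx.
V_B − V_A = −(2.70×10⁴ V/m)(0.415 m) = -1.12×10⁴ V.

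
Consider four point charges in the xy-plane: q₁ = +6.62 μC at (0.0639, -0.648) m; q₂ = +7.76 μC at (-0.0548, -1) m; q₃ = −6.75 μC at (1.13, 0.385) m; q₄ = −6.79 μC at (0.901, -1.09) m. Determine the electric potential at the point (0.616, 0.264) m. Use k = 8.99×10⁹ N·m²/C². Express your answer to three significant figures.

-5.45×10⁴ V

The total potential is the scalar sum of each charge's contribution, V = Σ kqᵢ/rᵢ.
Distances from the field point to each charge: r₁ = 1.07 m, r₂ = 1.43 m, r₃ = 0.528 m, r₄ = 1.38 m.
V = k[(6.62×10⁻⁶)/(1.07) + (7.76×10⁻⁶)/(1.43) + (-6.75×10⁻⁶)/(0.528) + (-6.79×10⁻⁶)/(1.38)] = -5.45×10⁴ V.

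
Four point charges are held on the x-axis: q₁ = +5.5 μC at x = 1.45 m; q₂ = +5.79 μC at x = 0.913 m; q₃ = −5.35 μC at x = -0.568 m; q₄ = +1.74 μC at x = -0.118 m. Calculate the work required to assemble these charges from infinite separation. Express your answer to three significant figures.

The work to assemble the configuration equals its total potential energy, U = Σ kqᵢqⱼ/rᵢⱼ over all pairs.
Pair separations: r₁₂ = 0.537 m, r₁₃ = 2.02 m, r₁₄ = 1.57 m, r₂₃ = 1.48 m, r₂₄ = 1.03 m, r₃₄ = 0.450 m.
Summing all 6 pair terms gives U = 0.171 J.

0.171 J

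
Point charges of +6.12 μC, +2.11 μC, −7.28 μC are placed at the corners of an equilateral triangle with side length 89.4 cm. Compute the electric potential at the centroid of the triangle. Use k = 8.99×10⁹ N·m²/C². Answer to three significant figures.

The total potential is the scalar sum of each charge's contribution, V = Σ kqᵢ/rᵢ.
The distance from each vertex to the centroid is a/√3 = 0.516 m.
V = k[(6.12×10⁻⁶)/(0.516) + (2.11×10⁻⁶)/(0.516) + (-7.28×10⁻⁶)/(0.516)] = 1.65×10⁴ V.

1.65×10⁴ V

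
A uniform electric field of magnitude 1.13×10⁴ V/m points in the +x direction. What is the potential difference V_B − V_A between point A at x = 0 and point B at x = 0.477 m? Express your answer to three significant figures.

In a uniform field, potential decreases in the direction of E: V_B − V_A = −E·Δx.
V_B − V_A = −(1.13×10⁴ V/m)(0.477 m) = -5390 V.

-5390 V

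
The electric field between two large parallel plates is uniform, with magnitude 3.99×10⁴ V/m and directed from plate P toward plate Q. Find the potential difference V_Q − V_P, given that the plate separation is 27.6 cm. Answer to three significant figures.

-1.10×10⁴ V

In a uniform field, potential decreases in the direction of E: ΔV = −E·d for a displacement d parallel to E.
Going from P to Q is a displacement of 27.6 cm along the field, so V_Q − V_P = −Ed = -1.10×10⁴ V.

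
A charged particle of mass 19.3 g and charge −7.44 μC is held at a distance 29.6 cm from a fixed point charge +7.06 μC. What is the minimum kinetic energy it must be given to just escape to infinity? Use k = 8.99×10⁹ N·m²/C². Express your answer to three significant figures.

To just escape, total mechanical energy must reach zero at infinity: ½mv²_min + U = 0, so ½mv²_min = −U = |kQq|/r.
|U| = |kQq|/r = (8.99×10⁹ N·m²/C²)(7.06×10⁻⁶)(7.44×10⁻⁶)/(0.296) = 1.60 J.

1.60 J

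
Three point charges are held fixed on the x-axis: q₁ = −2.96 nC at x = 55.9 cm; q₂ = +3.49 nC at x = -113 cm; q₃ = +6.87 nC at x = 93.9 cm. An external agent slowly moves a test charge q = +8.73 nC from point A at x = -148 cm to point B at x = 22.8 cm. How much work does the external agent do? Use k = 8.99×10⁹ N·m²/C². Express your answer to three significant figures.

For quasistatic motion the external work equals the change in potential energy: W_ext = qΔV = q(V_B − V_A).
At A: distances to the source charges are 2.04 m, 0.350 m, 2.42 m; V_A = Σ kqᵢ/rᵢ = 102 V.
At B: distances to the source charges are 0.331 m, 1.36 m, 0.711 m; V_B = Σ kqᵢ/rᵢ = 29.6 V.
ΔV = V_B − V_A = -72.5 V.
W_ext = qΔV = (8.73×10⁻⁹ C)(-72.5 V) = -6.33×10⁻⁷ J.

-6.33×10⁻⁷ J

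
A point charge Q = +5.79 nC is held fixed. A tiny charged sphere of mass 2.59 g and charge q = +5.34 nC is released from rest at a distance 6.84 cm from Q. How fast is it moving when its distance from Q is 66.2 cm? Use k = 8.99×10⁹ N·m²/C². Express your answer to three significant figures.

0.0530 m/s

Only the electrostatic force acts, so mechanical energy is conserved: ½mv² = U₁ − U₂ = kQq(1/r₁ − 1/r₂).
U₁ − U₂ = (8.99×10⁹ N·m²/C²)(5.79×10⁻⁹ C)(5.34×10⁻⁹ C)(1/0.0684 − 1/0.662) = 3.64×10⁻⁶ J.
v = √(2·3.64×10⁻⁶/2.59×10⁻³) = 0.0530 m/s.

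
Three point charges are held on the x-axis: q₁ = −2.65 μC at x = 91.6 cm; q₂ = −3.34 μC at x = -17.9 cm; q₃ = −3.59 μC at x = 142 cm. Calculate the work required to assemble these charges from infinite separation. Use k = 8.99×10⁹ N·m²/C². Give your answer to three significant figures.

The work to assemble the configuration equals its total potential energy, U = Σ kqᵢqⱼ/rᵢⱼ over all pairs.
Pair separations: r₁₂ = 1.09 m, r₁₃ = 0.504 m, r₂₃ = 1.60 m.
U = (0.0727) + (0.170) + (0.0674) = 0.310 J.

0.310 J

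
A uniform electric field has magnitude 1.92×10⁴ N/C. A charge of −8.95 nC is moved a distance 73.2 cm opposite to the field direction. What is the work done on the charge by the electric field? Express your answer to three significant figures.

The potential change for a displacement 73.2 cm opposite to the field direction is ΔV = +Ed = 1.41×10⁴ V.
W_field = −qΔV = 1.26×10⁻⁴ J.

1.26×10⁻⁴ J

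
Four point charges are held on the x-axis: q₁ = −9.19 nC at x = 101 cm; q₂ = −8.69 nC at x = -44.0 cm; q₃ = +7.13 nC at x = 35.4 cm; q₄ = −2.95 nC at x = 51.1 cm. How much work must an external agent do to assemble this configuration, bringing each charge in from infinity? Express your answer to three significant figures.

The work to assemble the configuration equals its total potential energy, U = Σ kqᵢqⱼ/rᵢⱼ over all pairs.
Pair separations: r₁₂ = 1.45 m, r₁₃ = 0.656 m, r₁₄ = 0.499 m, r₂₃ = 0.794 m, r₂₄ = 0.951 m, r₃₄ = 0.157 m.
Summing all 6 pair terms gives U = -1.58×10⁻⁶ J.

-1.58×10⁻⁶ J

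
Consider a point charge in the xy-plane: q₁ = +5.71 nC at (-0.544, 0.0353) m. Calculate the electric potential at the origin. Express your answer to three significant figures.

The total potential is the scalar sum of each charge's contribution, V = Σ kqᵢ/rᵢ.
Distances from the field point to each charge: r₁ = 0.545 m.
V = k[(5.71×10⁻⁹)/(0.545)] = 94.2 V.

94.2 V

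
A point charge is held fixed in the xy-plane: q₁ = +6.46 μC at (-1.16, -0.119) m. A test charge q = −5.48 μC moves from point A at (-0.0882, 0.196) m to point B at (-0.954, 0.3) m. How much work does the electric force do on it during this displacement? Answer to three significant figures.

0.397 J

The work done by the electric force is W_field = −ΔU = −q(V_B − V_A) = q(V_A − V_B).
At A: distance to the source charge is 1.12 m; V_A = kq₁/r = 5.20×10⁴ V.
At B: distance to the source charge is 0.467 m; V_B = kq₁/r = 1.24×10⁵ V.
ΔV = V_B − V_A = 7.24×10⁴ V.
W_field = −qΔV = −(-5.48×10⁻⁶ C)(7.24×10⁴ V) = 0.397 J.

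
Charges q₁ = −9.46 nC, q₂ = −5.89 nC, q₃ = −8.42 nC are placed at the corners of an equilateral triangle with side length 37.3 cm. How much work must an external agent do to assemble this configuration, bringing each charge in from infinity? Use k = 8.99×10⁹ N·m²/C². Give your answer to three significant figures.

4.46×10⁻⁶ J

The assembly work is the sum of pairwise potential energies, U = Σ_{i<j} kqᵢqⱼ/rᵢⱼ.
All three pair separations equal the side length, 0.373 m.
U = (1.34×10⁻⁶) + (1.92×10⁻⁶) + (1.20×10⁻⁶) = 4.46×10⁻⁶ J.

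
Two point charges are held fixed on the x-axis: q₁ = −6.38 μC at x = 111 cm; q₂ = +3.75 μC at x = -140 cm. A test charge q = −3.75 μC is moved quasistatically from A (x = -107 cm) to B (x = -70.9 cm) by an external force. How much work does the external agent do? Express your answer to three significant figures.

0.220 J

For quasistatic motion the external work equals the change in potential energy: W_ext = qΔV = q(V_B − V_A).
At A: distances to the source charges are 2.18 m, 0.330 m; V_A = Σ kqᵢ/rᵢ = 7.58×10⁴ V.
At B: distances to the source charges are 1.82 m, 0.691 m; V_B = Σ kqᵢ/rᵢ = 1.73×10⁴ V.
ΔV = V_B − V_A = -5.86×10⁴ V.
W_ext = qΔV = (-3.75×10⁻⁶ C)(-5.86×10⁴ V) = 0.220 J.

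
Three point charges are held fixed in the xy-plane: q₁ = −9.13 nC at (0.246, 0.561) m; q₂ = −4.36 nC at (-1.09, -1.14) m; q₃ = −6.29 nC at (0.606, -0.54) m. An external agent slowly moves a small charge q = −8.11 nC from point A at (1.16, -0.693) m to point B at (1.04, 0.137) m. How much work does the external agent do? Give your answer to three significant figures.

For quasistatic motion the external work equals the change in potential energy: W_ext = qΔV = q(V_B − V_A).
At A: distances to the source charges are 1.55 m, 2.29 m, 0.575 m; V_A = Σ kqᵢ/rᵢ = -168 V.
At B: distances to the source charges are 0.900 m, 2.48 m, 0.804 m; V_B = Σ kqᵢ/rᵢ = -177 V.
ΔV = V_B − V_A = -8.92 V.
W_ext = qΔV = (-8.11×10⁻⁹ C)(-8.92 V) = 7.23×10⁻⁸ J.

7.23×10⁻⁸ J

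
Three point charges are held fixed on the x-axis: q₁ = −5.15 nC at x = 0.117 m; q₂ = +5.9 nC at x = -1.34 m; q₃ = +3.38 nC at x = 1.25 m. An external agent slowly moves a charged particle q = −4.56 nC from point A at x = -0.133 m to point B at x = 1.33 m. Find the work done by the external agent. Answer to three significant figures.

-2.19×10⁻⁶ J

For quasistatic motion the external work equals the change in potential energy: W_ext = qΔV = q(V_B − V_A).
At A: distances to the source charges are 0.250 m, 1.21 m, 1.38 m; V_A = Σ kqᵢ/rᵢ = -119 V.
At B: distances to the source charges are 1.21 m, 2.67 m, 0.0800 m; V_B = Σ kqᵢ/rᵢ = 362 V.
ΔV = V_B − V_A = 481 V.
W_ext = qΔV = (-4.56×10⁻⁹ C)(481 V) = -2.19×10⁻⁶ J.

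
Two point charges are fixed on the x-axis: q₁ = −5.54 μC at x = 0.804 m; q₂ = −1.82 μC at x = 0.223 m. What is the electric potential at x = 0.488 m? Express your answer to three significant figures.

-2.19×10⁵ V

Electric potential is a scalar, so the contributions from each charge add algebraically: V = Σ kqᵢ/rᵢ.
Distances from the field point to each charge: r₁ = 0.316 m, r₂ = 0.265 m.
V = k[(-5.54×10⁻⁶)/(0.316) + (-1.82×10⁻⁶)/(0.265)] = -2.19×10⁵ V.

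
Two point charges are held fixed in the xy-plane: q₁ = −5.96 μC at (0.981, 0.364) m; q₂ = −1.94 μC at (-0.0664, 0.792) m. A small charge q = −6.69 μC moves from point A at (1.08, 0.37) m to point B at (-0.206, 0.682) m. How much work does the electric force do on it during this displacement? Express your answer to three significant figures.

2.76 J

The work done by the electric force is W_field = −ΔU = −q(V_B − V_A) = q(V_A − V_B).
At A: distances to the source charges are 0.0992 m, 1.22 m; V_A = Σ kqᵢ/rᵢ = -5.55×10⁵ V.
At B: distances to the source charges are 1.23 m, 0.178 m; V_B = Σ kqᵢ/rᵢ = -1.42×10⁵ V.
ΔV = V_B − V_A = 4.13×10⁵ V.
W_field = −qΔV = −(-6.69×10⁻⁶ C)(4.13×10⁵ V) = 2.76 J.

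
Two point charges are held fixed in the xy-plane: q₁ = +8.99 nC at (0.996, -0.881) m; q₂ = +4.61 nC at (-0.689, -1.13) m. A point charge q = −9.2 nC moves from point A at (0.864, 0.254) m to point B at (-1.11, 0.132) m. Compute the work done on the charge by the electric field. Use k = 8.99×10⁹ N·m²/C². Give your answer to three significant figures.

-2.29×10⁻⁷ J

The work done by the electric force is W_field = −ΔU = −q(V_B − V_A) = q(V_A − V_B).
At A: distances to the source charges are 1.14 m, 2.08 m; V_A = Σ kqᵢ/rᵢ = 90.7 V.
At B: distances to the source charges are 2.34 m, 1.33 m; V_B = Σ kqᵢ/rᵢ = 65.7 V.
ΔV = V_B − V_A = -24.9 V.
W_field = −qΔV = −(-9.20×10⁻⁹ C)(-24.9 V) = -2.29×10⁻⁷ J.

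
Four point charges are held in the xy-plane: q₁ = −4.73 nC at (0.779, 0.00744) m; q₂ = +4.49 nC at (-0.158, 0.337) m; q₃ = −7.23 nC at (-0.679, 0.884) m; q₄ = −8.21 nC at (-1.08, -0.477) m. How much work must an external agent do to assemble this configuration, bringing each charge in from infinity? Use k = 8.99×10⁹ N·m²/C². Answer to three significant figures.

The assembly work is the sum of pairwise potential energies, U = Σ_{i<j} kqᵢqⱼ/rᵢⱼ.
Pair separations: r₁₂ = 0.993 m, r₁₃ = 1.70 m, r₁₄ = 1.92 m, r₂₃ = 0.755 m, r₂₄ = 1.23 m, r₃₄ = 1.42 m.
Summing all 6 pair terms gives U = -1.09×10⁻⁷ J.

-1.09×10⁻⁷ J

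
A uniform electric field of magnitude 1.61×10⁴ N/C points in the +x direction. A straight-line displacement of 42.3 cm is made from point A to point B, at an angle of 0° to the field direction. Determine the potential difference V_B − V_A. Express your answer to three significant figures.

-6810 V

Only the component of displacement along E changes the potential: ΔV = −E·d·cosθ.
ΔV = −(1.61×10⁴ V/m)(0.423 m)cos0° = -6810 V.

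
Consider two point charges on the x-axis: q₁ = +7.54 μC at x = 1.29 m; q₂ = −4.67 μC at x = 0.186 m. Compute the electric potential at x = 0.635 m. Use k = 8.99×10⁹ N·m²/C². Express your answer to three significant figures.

The total potential is the scalar sum of each charge's contribution, V = Σ kqᵢ/rᵢ.
Distances from the field point to each charge: r₁ = 0.655 m, r₂ = 0.449 m.
V = k[(7.54×10⁻⁶)/(0.655) + (-4.67×10⁻⁶)/(0.449)] = 9980 V.

9980 V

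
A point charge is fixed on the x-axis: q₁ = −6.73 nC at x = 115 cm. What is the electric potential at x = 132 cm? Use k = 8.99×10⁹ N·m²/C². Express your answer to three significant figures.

The total potential is the scalar sum of each charge's contribution, V = Σ kqᵢ/rᵢ.
V = k[(-6.73×10⁻⁹)/(0.170)] = -356 V.

-356 V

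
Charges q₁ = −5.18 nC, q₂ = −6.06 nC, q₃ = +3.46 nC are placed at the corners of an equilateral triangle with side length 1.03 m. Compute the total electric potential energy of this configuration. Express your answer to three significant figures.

The work to assemble the configuration equals its total potential energy, U = Σ kqᵢqⱼ/rᵢⱼ over all pairs.
All three pair separations equal the side length, 1.03 m.
U = (2.74×10⁻⁷) + (-1.56×10⁻⁷) + (-1.83×10⁻⁷) = -6.55×10⁻⁸ J.

-6.55×10⁻⁸ J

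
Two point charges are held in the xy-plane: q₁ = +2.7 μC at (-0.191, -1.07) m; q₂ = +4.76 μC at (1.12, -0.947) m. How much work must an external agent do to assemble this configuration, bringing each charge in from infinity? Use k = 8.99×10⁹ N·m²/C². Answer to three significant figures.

0.0877 J

The work to assemble the configuration equals its total potential energy, U = Σ kqᵢqⱼ/rᵢⱼ over all pairs.
Pair separations: r₁₂ = 1.32 m.
U = (0.0877) = 0.0877 J.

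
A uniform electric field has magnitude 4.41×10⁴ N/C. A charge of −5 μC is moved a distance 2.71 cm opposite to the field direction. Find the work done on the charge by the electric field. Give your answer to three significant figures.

The potential change for a displacement 2.71 cm opposite to the field direction is ΔV = +Ed = 1200 V.
W_field = −qΔV = 5.98×10⁻³ J.

5.98×10⁻³ J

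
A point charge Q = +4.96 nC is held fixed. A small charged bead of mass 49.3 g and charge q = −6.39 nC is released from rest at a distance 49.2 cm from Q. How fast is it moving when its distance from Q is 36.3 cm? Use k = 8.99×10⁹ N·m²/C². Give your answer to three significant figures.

Only the electrostatic force acts, so mechanical energy is conserved: ½mv² = U₁ − U₂ = kQq(1/r₁ − 1/r₂).
U₁ − U₂ = (8.99×10⁹ N·m²/C²)(4.96×10⁻⁹ C)(-6.39×10⁻⁹ C)(1/0.492 − 1/0.363) = 2.06×10⁻⁷ J.
v = √(2·2.06×10⁻⁷/0.0493) = 2.89×10⁻³ m/s.

2.89×10⁻³ m/s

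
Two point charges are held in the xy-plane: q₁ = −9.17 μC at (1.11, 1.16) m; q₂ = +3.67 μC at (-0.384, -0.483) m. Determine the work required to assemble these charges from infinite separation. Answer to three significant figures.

The work to assemble the configuration equals its total potential energy, U = Σ kqᵢqⱼ/rᵢⱼ over all pairs.
Pair separations: r₁₂ = 2.22 m.
U = (-0.136) = -0.136 J.

-0.136 J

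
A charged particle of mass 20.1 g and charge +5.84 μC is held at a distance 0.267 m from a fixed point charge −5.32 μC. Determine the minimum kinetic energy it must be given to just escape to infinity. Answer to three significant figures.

1.05 J

To just escape, total mechanical energy must reach zero at infinity: ½mv²_min + U = 0, so ½mv²_min = −U = |kQq|/r.
|U| = |kQq|/r = (8.99×10⁹ N·m²/C²)(5.32×10⁻⁶)(5.84×10⁻⁶)/(0.267) = 1.05 J.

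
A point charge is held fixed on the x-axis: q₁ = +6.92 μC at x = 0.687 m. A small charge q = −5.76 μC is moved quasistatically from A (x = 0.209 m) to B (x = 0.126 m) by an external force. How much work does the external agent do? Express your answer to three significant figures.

For quasistatic motion the external work equals the change in potential energy: W_ext = qΔV = q(V_B − V_A).
At A: distance to the source charge is 0.478 m; V_A = kq₁/r = 1.30×10⁵ V.
At B: distance to the source charge is 0.561 m; V_B = kq₁/r = 1.11×10⁵ V.
ΔV = V_B − V_A = -1.93×10⁴ V.
W_ext = qΔV = (-5.76×10⁻⁶ C)(-1.93×10⁴ V) = 0.111 J.

0.111 J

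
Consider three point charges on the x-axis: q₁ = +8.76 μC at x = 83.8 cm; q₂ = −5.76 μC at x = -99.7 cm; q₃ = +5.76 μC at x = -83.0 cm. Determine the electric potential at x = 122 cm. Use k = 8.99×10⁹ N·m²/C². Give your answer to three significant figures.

Electric potential is a scalar, so the contributions from each charge add algebraically: V = Σ kqᵢ/rᵢ.
Distances from the field point to each charge: r₁ = 0.382 m, r₂ = 2.22 m, r₃ = 2.05 m.
V = k[(8.76×10⁻⁶)/(0.382) + (-5.76×10⁻⁶)/(2.22) + (5.76×10⁻⁶)/(2.05)] = 2.08×10⁵ V.

2.08×10⁵ V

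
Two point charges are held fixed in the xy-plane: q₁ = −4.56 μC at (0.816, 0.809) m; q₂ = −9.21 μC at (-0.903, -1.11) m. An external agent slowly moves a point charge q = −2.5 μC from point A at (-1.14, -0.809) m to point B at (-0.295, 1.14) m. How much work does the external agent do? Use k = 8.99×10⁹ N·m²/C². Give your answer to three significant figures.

For quasistatic motion the external work equals the change in potential energy: W_ext = qΔV = q(V_B − V_A).
At A: distances to the source charges are 2.54 m, 0.383 m; V_A = Σ kqᵢ/rᵢ = -2.32×10⁵ V.
At B: distances to the source charges are 1.16 m, 2.33 m; V_B = Σ kqᵢ/rᵢ = -7.09×10⁴ V.
ΔV = V_B − V_A = 1.61×10⁵ V.
W_ext = qΔV = (-2.50×10⁻⁶ C)(1.61×10⁵ V) = -0.403 J.

-0.403 J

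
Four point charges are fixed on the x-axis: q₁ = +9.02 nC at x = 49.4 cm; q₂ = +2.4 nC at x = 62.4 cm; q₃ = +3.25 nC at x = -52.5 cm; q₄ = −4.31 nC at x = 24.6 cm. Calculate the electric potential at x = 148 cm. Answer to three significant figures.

The total potential is the scalar sum of each charge's contribution, V = Σ kqᵢ/rᵢ.
Distances from the field point to each charge: r₁ = 0.986 m, r₂ = 0.856 m, r₃ = 2.00 m, r₄ = 1.23 m.
V = k[(9.02×10⁻⁹)/(0.986) + (2.40×10⁻⁹)/(0.856) + (3.25×10⁻⁹)/(2.00) + (-4.31×10⁻⁹)/(1.23)] = 90.6 V.

90.6 V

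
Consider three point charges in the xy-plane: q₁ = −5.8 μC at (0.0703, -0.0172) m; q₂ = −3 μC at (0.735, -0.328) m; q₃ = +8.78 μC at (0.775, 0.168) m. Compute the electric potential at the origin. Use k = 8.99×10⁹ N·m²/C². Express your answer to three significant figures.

Electric potential is a scalar, so the contributions from each charge add algebraically: V = Σ kqᵢ/rᵢ.
Distances from the field point to each charge: r₁ = 0.0724 m, r₂ = 0.805 m, r₃ = 0.793 m.
V = k[(-5.80×10⁻⁶)/(0.0724) + (-3.00×10⁻⁶)/(0.805) + (8.78×10⁻⁶)/(0.793)] = -6.54×10⁵ V.

-6.54×10⁵ V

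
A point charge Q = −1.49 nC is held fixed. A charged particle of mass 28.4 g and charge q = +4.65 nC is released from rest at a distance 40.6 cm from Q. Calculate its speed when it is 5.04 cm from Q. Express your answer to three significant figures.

Only the electrostatic force acts, so mechanical energy is conserved: ½mv² = U₁ − U₂ = kQq(1/r₁ − 1/r₂).
U₁ − U₂ = (8.99×10⁹ N·m²/C²)(-1.49×10⁻⁹ C)(4.65×10⁻⁹ C)(1/0.406 − 1/0.0504) = 1.08×10⁻⁶ J.
v = √(2·1.08×10⁻⁶/0.0284) = 8.73×10⁻³ m/s.

8.73×10⁻³ m/s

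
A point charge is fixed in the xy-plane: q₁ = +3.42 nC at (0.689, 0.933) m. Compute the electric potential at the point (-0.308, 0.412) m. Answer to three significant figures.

27.3 V

Electric potential is a scalar, so the contributions from each charge add algebraically: V = Σ kqᵢ/rᵢ.
Distances from the field point to each charge: r₁ = 1.12 m.
V = k[(3.42×10⁻⁹)/(1.12)] = 27.3 V.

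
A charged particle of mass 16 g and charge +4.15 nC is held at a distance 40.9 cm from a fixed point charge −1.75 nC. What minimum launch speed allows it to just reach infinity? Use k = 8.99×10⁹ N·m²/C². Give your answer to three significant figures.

4.47×10⁻³ m/s

To just escape, total mechanical energy must reach zero at infinity: ½mv²_min + U = 0, so ½mv²_min = −U = |kQq|/r.
|U| = |kQq|/r = (8.99×10⁹ N·m²/C²)(1.75×10⁻⁹)(4.15×10⁻⁹)/(0.409) = 1.60×10⁻⁷ J.
v_min = √(2|U|/m) = √(2·1.60×10⁻⁷/0.0160) = 4.47×10⁻³ m/s.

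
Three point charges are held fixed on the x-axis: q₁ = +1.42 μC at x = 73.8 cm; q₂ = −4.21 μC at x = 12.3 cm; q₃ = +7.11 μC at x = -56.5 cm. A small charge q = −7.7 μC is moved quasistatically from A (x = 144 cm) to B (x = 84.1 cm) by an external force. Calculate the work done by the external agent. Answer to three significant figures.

-0.734 J

For quasistatic motion the external work equals the change in potential energy: W_ext = qΔV = q(V_B − V_A).
At A: distances to the source charges are 0.702 m, 1.32 m, 2.00 m; V_A = Σ kqᵢ/rᵢ = 2.13×10⁴ V.
At B: distances to the source charges are 0.103 m, 0.718 m, 1.41 m; V_B = Σ kqᵢ/rᵢ = 1.17×10⁵ V.
ΔV = V_B − V_A = 9.54×10⁴ V.
W_ext = qΔV = (-7.70×10⁻⁶ C)(9.54×10⁴ V) = -0.734 J.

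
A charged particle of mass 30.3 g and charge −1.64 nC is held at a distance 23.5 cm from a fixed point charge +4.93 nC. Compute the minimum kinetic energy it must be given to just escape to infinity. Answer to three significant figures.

3.09×10⁻⁷ J

To just escape, total mechanical energy must reach zero at infinity: ½mv²_min + U = 0, so ½mv²_min = −U = |kQq|/r.
|U| = |kQq|/r = (8.99×10⁹ N·m²/C²)(4.93×10⁻⁹)(1.64×10⁻⁹)/(0.235) = 3.09×10⁻⁷ J.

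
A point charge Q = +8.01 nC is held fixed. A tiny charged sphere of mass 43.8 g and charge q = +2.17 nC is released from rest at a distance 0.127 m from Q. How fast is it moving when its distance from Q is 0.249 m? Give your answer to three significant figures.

Only the electrostatic force acts, so mechanical energy is conserved: ½mv² = U₁ − U₂ = kQq(1/r₁ − 1/r₂).
U₁ − U₂ = (8.99×10⁹ N·m²/C²)(8.01×10⁻⁹ C)(2.17×10⁻⁹ C)(1/0.127 − 1/0.249) = 6.03×10⁻⁷ J.
v = √(2·6.03×10⁻⁷/0.0438) = 5.25×10⁻³ m/s.

5.25×10⁻³ m/s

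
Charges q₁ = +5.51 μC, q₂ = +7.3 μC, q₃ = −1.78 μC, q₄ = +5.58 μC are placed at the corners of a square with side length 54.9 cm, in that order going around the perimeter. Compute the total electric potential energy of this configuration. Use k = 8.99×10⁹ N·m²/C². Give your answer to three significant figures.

The assembly work is the sum of pairwise potential energies, U = Σ_{i<j} kqᵢqⱼ/rᵢⱼ.
The four side pairs have separation 0.549 m and the two diagonal pairs 0.776 m.
Summing all 6 pair terms gives U = 1.14 J.

1.14 J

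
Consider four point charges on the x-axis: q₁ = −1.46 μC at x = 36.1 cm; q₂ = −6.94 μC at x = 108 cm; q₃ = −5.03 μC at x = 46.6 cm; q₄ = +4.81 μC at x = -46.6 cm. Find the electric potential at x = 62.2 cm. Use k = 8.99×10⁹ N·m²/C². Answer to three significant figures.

Electric potential is a scalar, so the contributions from each charge add algebraically: V = Σ kqᵢ/rᵢ.
Distances from the field point to each charge: r₁ = 0.261 m, r₂ = 0.458 m, r₃ = 0.156 m, r₄ = 1.09 m.
V = k[(-1.46×10⁻⁶)/(0.261) + (-6.94×10⁻⁶)/(0.458) + (-5.03×10⁻⁶)/(0.156) + (4.81×10⁻⁶)/(1.09)] = -4.37×10⁵ V.

-4.37×10⁵ V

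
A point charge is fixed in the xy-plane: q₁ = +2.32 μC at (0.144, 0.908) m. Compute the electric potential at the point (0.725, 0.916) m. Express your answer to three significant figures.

3.59×10⁴ V

The total potential is the scalar sum of each charge's contribution, V = Σ kqᵢ/rᵢ.
Distances from the field point to each charge: r₁ = 0.581 m.
V = k[(2.32×10⁻⁶)/(0.581)] = 3.59×10⁴ V.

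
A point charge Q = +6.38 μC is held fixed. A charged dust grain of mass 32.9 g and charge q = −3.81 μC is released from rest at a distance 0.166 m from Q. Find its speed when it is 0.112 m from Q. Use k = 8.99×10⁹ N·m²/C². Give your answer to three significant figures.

6.21 m/s

Only the electrostatic force acts, so mechanical energy is conserved: ½mv² = U₁ − U₂ = kQq(1/r₁ − 1/r₂).
U₁ − U₂ = (8.99×10⁹ N·m²/C²)(6.38×10⁻⁶ C)(-3.81×10⁻⁶ C)(1/0.166 − 1/0.112) = 0.635 J.
v = √(2·0.635/0.0329) = 6.21 m/s.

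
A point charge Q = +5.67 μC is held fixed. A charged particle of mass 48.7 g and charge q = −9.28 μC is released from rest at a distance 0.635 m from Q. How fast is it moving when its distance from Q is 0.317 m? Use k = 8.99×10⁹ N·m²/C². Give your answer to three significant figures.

Only the electrostatic force acts, so mechanical energy is conserved: ½mv² = U₁ − U₂ = kQq(1/r₁ − 1/r₂).
U₁ − U₂ = (8.99×10⁹ N·m²/C²)(5.67×10⁻⁶ C)(-9.28×10⁻⁶ C)(1/0.635 − 1/0.317) = 0.747 J.
v = √(2·0.747/0.0487) = 5.54 m/s.

5.54 m/s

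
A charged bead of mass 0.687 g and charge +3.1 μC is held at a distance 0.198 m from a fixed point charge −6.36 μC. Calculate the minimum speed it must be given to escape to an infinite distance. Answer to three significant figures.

To just escape, total mechanical energy must reach zero at infinity: ½mv²_min + U = 0, so ½mv²_min = −U = |kQq|/r.
|U| = |kQq|/r = (8.99×10⁹ N·m²/C²)(6.36×10⁻⁶)(3.10×10⁻⁶)/(0.198) = 0.895 J.
v_min = √(2|U|/m) = √(2·0.895/6.87×10⁻⁴) = 51.0 m/s.

51.0 m/s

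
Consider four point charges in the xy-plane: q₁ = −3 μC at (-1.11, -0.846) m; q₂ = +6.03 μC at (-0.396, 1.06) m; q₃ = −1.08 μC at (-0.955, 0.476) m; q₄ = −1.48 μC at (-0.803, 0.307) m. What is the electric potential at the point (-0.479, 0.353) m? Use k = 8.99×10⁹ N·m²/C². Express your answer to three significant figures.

-4160 V

Electric potential is a scalar, so the contributions from each charge add algebraically: V = Σ kqᵢ/rᵢ.
Distances from the field point to each charge: r₁ = 1.35 m, r₂ = 0.712 m, r₃ = 0.492 m, r₄ = 0.327 m.
V = k[(-3.00×10⁻⁶)/(1.35) + (6.03×10⁻⁶)/(0.712) + (-1.08×10⁻⁶)/(0.492) + (-1.48×10⁻⁶)/(0.327)] = -4160 V.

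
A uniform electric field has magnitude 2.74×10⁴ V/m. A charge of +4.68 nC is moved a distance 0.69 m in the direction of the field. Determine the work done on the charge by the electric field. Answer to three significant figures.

The potential change for a displacement 0.69 m in the direction of the field is ΔV = −Ed = -1.89×10⁴ V.
W_field = −qΔV = 8.85×10⁻⁵ J.

8.85×10⁻⁵ J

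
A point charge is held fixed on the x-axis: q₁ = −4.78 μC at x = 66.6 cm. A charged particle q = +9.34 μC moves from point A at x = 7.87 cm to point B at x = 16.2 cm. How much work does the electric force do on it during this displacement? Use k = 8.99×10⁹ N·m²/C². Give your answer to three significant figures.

0.113 J

The work done by the electric force is W_field = −ΔU = −q(V_B − V_A) = q(V_A − V_B).
At A: distance to the source charge is 0.587 m; V_A = kq₁/r = -7.32×10⁴ V.
At B: distance to the source charge is 0.504 m; V_B = kq₁/r = -8.53×10⁴ V.
ΔV = V_B − V_A = -1.21×10⁴ V.
W_field = −qΔV = −(9.34×10⁻⁶ C)(-1.21×10⁴ V) = 0.113 J.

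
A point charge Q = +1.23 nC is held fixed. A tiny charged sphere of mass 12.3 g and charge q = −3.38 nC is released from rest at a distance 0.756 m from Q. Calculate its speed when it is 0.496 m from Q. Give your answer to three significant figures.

Only the electrostatic force acts, so mechanical energy is conserved: ½mv² = U₁ − U₂ = kQq(1/r₁ − 1/r₂).
U₁ − U₂ = (8.99×10⁹ N·m²/C²)(1.23×10⁻⁹ C)(-3.38×10⁻⁹ C)(1/0.756 − 1/0.496) = 2.59×10⁻⁸ J.
v = √(2·2.59×10⁻⁸/0.0123) = 2.05×10⁻³ m/s.

2.05×10⁻³ m/s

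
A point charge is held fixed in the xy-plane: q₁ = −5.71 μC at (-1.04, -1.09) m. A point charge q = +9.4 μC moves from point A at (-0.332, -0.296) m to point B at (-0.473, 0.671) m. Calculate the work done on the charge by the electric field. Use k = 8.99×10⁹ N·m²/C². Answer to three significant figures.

-0.193 J

The work done by the electric force is W_field = −ΔU = −q(V_B − V_A) = q(V_A − V_B).
At A: distance to the source charge is 1.06 m; V_A = kq₁/r = -4.83×10⁴ V.
At B: distance to the source charge is 1.85 m; V_B = kq₁/r = -2.77×10⁴ V.
ΔV = V_B − V_A = 2.05×10⁴ V.
W_field = −qΔV = −(9.40×10⁻⁶ C)(2.05×10⁴ V) = -0.193 J.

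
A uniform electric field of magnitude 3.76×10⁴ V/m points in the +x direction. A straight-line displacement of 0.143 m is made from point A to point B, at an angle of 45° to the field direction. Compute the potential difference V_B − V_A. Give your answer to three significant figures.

Only the component of displacement along E changes the potential: ΔV = −E·d·cosθ.
ΔV = −(3.76×10⁴ V/m)(0.143 m)cos45° = -3800 V.

-3800 V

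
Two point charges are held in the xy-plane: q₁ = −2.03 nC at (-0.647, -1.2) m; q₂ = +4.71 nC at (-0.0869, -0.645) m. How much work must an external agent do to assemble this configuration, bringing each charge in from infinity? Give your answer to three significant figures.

The work to assemble the configuration equals its total potential energy, U = Σ kqᵢqⱼ/rᵢⱼ over all pairs.
Pair separations: r₁₂ = 0.789 m.
U = (-1.09×10⁻⁷) = -1.09×10⁻⁷ J.

-1.09×10⁻⁷ J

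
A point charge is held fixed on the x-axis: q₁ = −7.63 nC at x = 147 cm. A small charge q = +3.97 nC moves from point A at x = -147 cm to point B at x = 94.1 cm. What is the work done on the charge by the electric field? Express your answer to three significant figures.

The work done by the electric force is W_field = −ΔU = −q(V_B − V_A) = q(V_A − V_B).
At A: distance to the source charge is 2.94 m; V_A = kq₁/r = -23.3 V.
At B: distance to the source charge is 0.529 m; V_B = kq₁/r = -130 V.
ΔV = V_B − V_A = -106 V.
W_field = −qΔV = −(3.97×10⁻⁹ C)(-106 V) = 4.22×10⁻⁷ J.

4.22×10⁻⁷ J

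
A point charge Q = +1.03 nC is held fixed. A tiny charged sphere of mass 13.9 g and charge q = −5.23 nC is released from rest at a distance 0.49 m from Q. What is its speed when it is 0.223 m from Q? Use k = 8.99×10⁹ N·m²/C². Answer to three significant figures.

4.13×10⁻³ m/s

Only the electrostatic force acts, so mechanical energy is conserved: ½mv² = U₁ − U₂ = kQq(1/r₁ − 1/r₂).
U₁ − U₂ = (8.99×10⁹ N·m²/C²)(1.03×10⁻⁹ C)(-5.23×10⁻⁹ C)(1/0.490 − 1/0.223) = 1.18×10⁻⁷ J.
v = √(2·1.18×10⁻⁷/0.0139) = 4.13×10⁻³ m/s.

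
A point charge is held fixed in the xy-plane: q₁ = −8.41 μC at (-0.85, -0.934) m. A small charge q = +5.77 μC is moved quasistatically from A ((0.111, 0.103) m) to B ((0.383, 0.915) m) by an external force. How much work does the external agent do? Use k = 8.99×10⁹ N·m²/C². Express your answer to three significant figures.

For quasistatic motion the external work equals the change in potential energy: W_ext = qΔV = q(V_B − V_A).
At A: distance to the source charge is 1.41 m; V_A = kq₁/r = -5.35×10⁴ V.
At B: distance to the source charge is 2.22 m; V_B = kq₁/r = -3.40×10⁴ V.
ΔV = V_B − V_A = 1.95×10⁴ V.
W_ext = qΔV = (5.77×10⁻⁶ C)(1.95×10⁴ V) = 0.112 J.

0.112 J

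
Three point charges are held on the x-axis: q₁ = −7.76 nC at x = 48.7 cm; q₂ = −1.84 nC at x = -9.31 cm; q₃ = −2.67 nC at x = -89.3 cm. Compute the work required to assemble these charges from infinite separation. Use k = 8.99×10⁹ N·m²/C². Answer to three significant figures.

4.11×10⁻⁷ J

The assembly work is the sum of pairwise potential energies, U = Σ_{i<j} kqᵢqⱼ/rᵢⱼ.
Pair separations: r₁₂ = 0.580 m, r₁₃ = 1.38 m, r₂₃ = 0.800 m.
U = (2.21×10⁻⁷) + (1.35×10⁻⁷) + (5.52×10⁻⁸) = 4.11×10⁻⁷ J.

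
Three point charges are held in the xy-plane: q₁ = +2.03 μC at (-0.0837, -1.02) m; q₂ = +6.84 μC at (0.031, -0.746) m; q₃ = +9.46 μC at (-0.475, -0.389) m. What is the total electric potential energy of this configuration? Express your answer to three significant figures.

The work to assemble the configuration equals its total potential energy, U = Σ kqᵢqⱼ/rᵢⱼ over all pairs.
Pair separations: r₁₂ = 0.297 m, r₁₃ = 0.742 m, r₂₃ = 0.619 m.
U = (0.420) + (0.233) + (0.939) = 1.59 J.

1.59 J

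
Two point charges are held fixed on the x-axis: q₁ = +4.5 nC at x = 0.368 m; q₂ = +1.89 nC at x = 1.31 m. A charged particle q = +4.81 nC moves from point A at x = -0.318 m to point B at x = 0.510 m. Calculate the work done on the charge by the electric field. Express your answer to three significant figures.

-1.14×10⁻⁶ J

The work done by the electric force is W_field = −ΔU = −q(V_B − V_A) = q(V_A − V_B).
At A: distances to the source charges are 0.686 m, 1.63 m; V_A = Σ kqᵢ/rᵢ = 69.4 V.
At B: distances to the source charges are 0.142 m, 0.800 m; V_B = Σ kqᵢ/rᵢ = 306 V.
ΔV = V_B − V_A = 237 V.
W_field = −qΔV = −(4.81×10⁻⁹ C)(237 V) = -1.14×10⁻⁶ J.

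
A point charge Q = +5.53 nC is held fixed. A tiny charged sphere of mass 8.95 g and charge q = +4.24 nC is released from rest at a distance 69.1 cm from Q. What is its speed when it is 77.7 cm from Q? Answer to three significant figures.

Only the electrostatic force acts, so mechanical energy is conserved: ½mv² = U₁ − U₂ = kQq(1/r₁ − 1/r₂).
U₁ − U₂ = (8.99×10⁹ N·m²/C²)(5.53×10⁻⁹ C)(4.24×10⁻⁹ C)(1/0.691 − 1/0.777) = 3.38×10⁻⁸ J.
v = √(2·3.38×10⁻⁸/8.95×10⁻³) = 2.75×10⁻³ m/s.

2.75×10⁻³ m/s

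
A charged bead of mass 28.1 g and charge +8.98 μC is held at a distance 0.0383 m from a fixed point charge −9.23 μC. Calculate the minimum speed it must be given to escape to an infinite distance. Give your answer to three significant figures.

37.2 m/s

To just escape, total mechanical energy must reach zero at infinity: ½mv²_min + U = 0, so ½mv²_min = −U = |kQq|/r.
|U| = |kQq|/r = (8.99×10⁹ N·m²/C²)(9.23×10⁻⁶)(8.98×10⁻⁶)/(0.0383) = 19.5 J.
v_min = √(2|U|/m) = √(2·19.5/0.0281) = 37.2 m/s.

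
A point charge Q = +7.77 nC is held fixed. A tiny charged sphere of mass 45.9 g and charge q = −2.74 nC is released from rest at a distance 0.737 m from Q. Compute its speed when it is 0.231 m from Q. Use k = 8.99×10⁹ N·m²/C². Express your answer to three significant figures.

Only the electrostatic force acts, so mechanical energy is conserved: ½mv² = U₁ − U₂ = kQq(1/r₁ − 1/r₂).
U₁ − U₂ = (8.99×10⁹ N·m²/C²)(7.77×10⁻⁹ C)(-2.74×10⁻⁹ C)(1/0.737 − 1/0.231) = 5.69×10⁻⁷ J.
v = √(2·5.69×10⁻⁷/0.0459) = 4.98×10⁻³ m/s.

4.98×10⁻³ m/s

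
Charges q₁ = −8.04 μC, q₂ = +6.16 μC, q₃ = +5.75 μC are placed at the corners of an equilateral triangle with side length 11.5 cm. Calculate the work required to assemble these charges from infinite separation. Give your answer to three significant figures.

-4.72 J

The assembly work is the sum of pairwise potential energies, U = Σ_{i<j} kqᵢqⱼ/rᵢⱼ.
All three pair separations equal the side length, 0.115 m.
U = (-3.87) + (-3.61) + (2.77) = -4.72 J.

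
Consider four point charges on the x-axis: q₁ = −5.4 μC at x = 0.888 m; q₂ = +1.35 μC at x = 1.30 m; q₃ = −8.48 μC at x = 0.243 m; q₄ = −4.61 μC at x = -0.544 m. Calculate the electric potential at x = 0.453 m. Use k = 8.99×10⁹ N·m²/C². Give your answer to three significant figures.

-5.02×10⁵ V

Electric potential is a scalar, so the contributions from each charge add algebraically: V = Σ kqᵢ/rᵢ.
Distances from the field point to each charge: r₁ = 0.435 m, r₂ = 0.847 m, r₃ = 0.210 m, r₄ = 0.997 m.
V = k[(-5.40×10⁻⁶)/(0.435) + (1.35×10⁻⁶)/(0.847) + (-8.48×10⁻⁶)/(0.210) + (-4.61×10⁻⁶)/(0.997)] = -5.02×10⁵ V.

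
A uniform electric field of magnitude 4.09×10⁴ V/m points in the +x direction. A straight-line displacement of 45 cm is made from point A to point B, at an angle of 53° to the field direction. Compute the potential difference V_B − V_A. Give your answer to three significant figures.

-1.11×10⁴ V

Only the component of displacement along E changes the potential: ΔV = −E·d·cosθ.
ΔV = −(4.09×10⁴ V/m)(0.450 m)cos53° = -1.11×10⁴ V.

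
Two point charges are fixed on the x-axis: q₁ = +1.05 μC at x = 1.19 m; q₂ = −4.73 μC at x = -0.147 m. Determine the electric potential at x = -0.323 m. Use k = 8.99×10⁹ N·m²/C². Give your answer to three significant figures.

-2.35×10⁵ V

Electric potential is a scalar, so the contributions from each charge add algebraically: V = Σ kqᵢ/rᵢ.
Distances from the field point to each charge: r₁ = 1.51 m, r₂ = 0.176 m.
V = k[(1.05×10⁻⁶)/(1.51) + (-4.73×10⁻⁶)/(0.176)] = -2.35×10⁵ V.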